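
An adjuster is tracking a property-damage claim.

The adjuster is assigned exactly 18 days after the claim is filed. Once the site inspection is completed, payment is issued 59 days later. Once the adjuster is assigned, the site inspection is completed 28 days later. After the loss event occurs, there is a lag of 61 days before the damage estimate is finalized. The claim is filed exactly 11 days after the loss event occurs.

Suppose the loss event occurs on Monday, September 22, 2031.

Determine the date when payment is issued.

Friday, January 16, 2032

The loss event occurs: Sep 22, 2031.
The claim is filed: Sep 22, 2031 + 11 days = Oct 3, 2031.
The adjuster is assigned: Oct 3, 2031 + 18 days = Oct 21, 2031.
The site inspection is completed: Oct 21, 2031 + 28 days = Nov 18, 2031.
Payment is issued: Nov 18, 2031 + 59 days = Jan 16, 2032.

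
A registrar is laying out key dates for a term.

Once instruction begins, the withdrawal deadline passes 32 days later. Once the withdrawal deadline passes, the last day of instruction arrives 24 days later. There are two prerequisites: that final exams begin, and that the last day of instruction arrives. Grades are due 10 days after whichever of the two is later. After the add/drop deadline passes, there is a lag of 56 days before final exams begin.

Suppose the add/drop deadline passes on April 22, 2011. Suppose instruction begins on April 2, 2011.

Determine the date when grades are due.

The add/drop deadline passes: Apr 22, 2011.
Final exams begin: Apr 22, 2011 + 56 days = Jun 17, 2011.
Instruction begins: Apr 2, 2011.
The withdrawal deadline passes: Apr 2, 2011 + 32 days = May 4, 2011.
The last day of instruction arrives: May 4, 2011 + 24 days = May 28, 2011.
Both prerequisites met — final exams begin (Jun 17, 2011), the last day of instruction arrives (May 28, 2011); the later is Jun 17, 2011.
Grades are due: Jun 17, 2011 + 10 days = Jun 27, 2011.

June 27, 2011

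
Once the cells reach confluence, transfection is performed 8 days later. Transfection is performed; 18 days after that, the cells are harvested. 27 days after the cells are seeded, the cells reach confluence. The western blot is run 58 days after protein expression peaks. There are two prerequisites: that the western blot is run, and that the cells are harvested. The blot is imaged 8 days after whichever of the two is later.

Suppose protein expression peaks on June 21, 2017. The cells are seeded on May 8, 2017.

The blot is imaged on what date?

August 26, 2017

Protein expression peaks: Jun 21, 2017.
The western blot is run: Jun 21, 2017 + 58 days = Aug 18, 2017.
The cells are seeded: May 8, 2017.
The cells reach confluence: May 8, 2017 + 27 days = Jun 4, 2017.
Transfection is performed: Jun 4, 2017 + 8 days = Jun 12, 2017.
The cells are harvested: Jun 12, 2017 + 18 days = Jun 30, 2017.
Both prerequisites met — the western blot is run (Aug 18, 2017), the cells are harvested (Jun 30, 2017); the later is Aug 18, 2017.
The blot is imaged: Aug 18, 2017 + 8 days = Aug 26, 2017.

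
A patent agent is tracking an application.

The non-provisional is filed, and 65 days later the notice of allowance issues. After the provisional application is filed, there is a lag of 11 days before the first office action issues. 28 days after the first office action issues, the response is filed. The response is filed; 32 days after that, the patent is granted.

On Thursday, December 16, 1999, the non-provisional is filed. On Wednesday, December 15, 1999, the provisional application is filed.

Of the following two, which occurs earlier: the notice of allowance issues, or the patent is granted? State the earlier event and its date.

The non-provisional is filed: Dec 16, 1999.
The notice of allowance issues: Dec 16, 1999 + 65 days = Feb 19, 2000.
The provisional application is filed: Dec 15, 1999.
The first office action issues: Dec 15, 1999 + 11 days = Dec 26, 1999.
The response is filed: Dec 26, 1999 + 28 days = Jan 23, 2000.
The patent is granted: Jan 23, 2000 + 32 days = Feb 24, 2000.
Comparing: the notice of allowance issues on Feb 19, 2000 vs the patent is granted on Feb 24, 2000. Earlier: the notice of allowance issues.

The notice of allowance issues — Saturday, February 19, 2000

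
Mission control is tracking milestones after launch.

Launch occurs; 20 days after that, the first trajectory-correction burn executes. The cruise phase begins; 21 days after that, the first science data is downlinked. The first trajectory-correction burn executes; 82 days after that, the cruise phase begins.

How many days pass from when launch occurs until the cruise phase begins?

102 days

Causal path: launch occurs → the first trajectory-correction burn executes → the cruise phase begins.
Total delay along the path: 20 + 82 = 102 days.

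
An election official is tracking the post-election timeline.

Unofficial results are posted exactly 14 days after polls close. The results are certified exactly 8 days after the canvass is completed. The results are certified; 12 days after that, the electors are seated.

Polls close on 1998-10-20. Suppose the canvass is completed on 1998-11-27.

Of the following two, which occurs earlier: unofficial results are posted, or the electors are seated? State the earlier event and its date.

Unofficial results are posted — 1998-11-03

Polls close: Oct 20, 1998.
Unofficial results are posted: Oct 20, 1998 + 14 days = Nov 3, 1998.
The canvass is completed: Nov 27, 1998.
The results are certified: Nov 27, 1998 + 8 days = Dec 5, 1998.
The electors are seated: Dec 5, 1998 + 12 days = Dec 17, 1998.
Comparing: unofficial results are posted on Nov 3, 1998 vs the electors are seated on Dec 17, 1998. Earlier: unofficial results are posted.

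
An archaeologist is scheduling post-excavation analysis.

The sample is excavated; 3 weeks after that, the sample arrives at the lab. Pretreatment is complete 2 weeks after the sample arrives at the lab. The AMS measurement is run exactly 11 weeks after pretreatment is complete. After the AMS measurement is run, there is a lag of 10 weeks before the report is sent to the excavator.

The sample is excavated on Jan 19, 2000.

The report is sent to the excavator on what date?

Jul 19, 2000

The sample is excavated: Jan 19, 2000.
The sample arrives at the lab: Jan 19, 2000 + 3 weeks = Feb 9, 2000.
Pretreatment is complete: Feb 9, 2000 + 2 weeks = Feb 23, 2000.
The AMS measurement is run: Feb 23, 2000 + 11 weeks = May 10, 2000.
The report is sent to the excavator: May 10, 2000 + 10 weeks = Jul 19, 2000.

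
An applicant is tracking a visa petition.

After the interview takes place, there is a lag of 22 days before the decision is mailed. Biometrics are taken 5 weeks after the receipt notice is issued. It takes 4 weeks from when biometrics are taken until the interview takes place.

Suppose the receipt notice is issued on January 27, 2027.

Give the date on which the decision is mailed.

April 22, 2027

The receipt notice is issued: Jan 27, 2027.
Biometrics are taken: Jan 27, 2027 + 5 weeks = Mar 3, 2027.
The interview takes place: Mar 3, 2027 + 4 weeks = Mar 31, 2027.
The decision is mailed: Mar 31, 2027 + 22 days = Apr 22, 2027.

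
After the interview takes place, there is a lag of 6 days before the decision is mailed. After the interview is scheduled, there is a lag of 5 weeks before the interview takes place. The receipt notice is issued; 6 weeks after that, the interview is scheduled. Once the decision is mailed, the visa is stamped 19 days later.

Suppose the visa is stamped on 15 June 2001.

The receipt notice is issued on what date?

5 March 2001

The visa is stamped: Jun 15, 2001.
The decision is mailed: Jun 15, 2001 − 19 days = May 27, 2001.
The interview takes place: May 27, 2001 − 6 days = May 21, 2001.
The interview is scheduled: May 21, 2001 − 5 weeks = Apr 16, 2001.
The receipt notice is issued: Apr 16, 2001 − 6 weeks = Mar 5, 2001.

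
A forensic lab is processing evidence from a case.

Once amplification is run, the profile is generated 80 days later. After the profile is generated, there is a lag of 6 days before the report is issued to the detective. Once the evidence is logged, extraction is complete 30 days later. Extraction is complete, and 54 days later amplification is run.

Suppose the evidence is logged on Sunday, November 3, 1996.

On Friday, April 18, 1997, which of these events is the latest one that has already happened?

The profile is generated

The evidence is logged: Nov 3, 1996.
Extraction is complete: Nov 3, 1996 + 30 days = Dec 3, 1996.
Amplification is run: Dec 3, 1996 + 54 days = Jan 26, 1997.
The profile is generated: Jan 26, 1997 + 80 days = Apr 16, 1997.
The report is issued to the detective: Apr 16, 1997 + 6 days = Apr 22, 1997.
Apr 18, 1997 falls between when the profile is generated (Apr 16, 1997) and when the report is issued to the detective (Apr 22, 1997).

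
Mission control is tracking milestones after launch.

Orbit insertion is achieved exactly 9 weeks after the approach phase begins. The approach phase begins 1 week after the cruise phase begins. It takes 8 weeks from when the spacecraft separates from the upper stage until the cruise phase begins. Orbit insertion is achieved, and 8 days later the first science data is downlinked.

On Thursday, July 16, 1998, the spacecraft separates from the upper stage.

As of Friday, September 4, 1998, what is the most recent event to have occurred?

The spacecraft separates from the upper stage: Jul 16, 1998.
The cruise phase begins: Jul 16, 1998 + 8 weeks = Sep 10, 1998.
The approach phase begins: Sep 10, 1998 + 1 week = Sep 17, 1998.
Orbit insertion is achieved: Sep 17, 1998 + 9 weeks = Nov 19, 1998.
The first science data is downlinked: Nov 19, 1998 + 8 days = Nov 27, 1998.
Sep 4, 1998 falls between when the spacecraft separates from the upper stage (Jul 16, 1998) and when the cruise phase begins (Sep 10, 1998).

The spacecraft separates from the upper stage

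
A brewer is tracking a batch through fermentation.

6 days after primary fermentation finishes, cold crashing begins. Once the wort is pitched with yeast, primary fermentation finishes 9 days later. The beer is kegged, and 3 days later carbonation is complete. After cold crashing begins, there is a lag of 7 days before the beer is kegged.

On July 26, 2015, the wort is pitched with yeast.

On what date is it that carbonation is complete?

August 20, 2015

The wort is pitched with yeast: Jul 26, 2015.
Primary fermentation finishes: Jul 26, 2015 + 9 days = Aug 4, 2015.
Cold crashing begins: Aug 4, 2015 + 6 days = Aug 10, 2015.
The beer is kegged: Aug 10, 2015 + 7 days = Aug 17, 2015.
Carbonation is complete: Aug 17, 2015 + 3 days = Aug 20, 2015.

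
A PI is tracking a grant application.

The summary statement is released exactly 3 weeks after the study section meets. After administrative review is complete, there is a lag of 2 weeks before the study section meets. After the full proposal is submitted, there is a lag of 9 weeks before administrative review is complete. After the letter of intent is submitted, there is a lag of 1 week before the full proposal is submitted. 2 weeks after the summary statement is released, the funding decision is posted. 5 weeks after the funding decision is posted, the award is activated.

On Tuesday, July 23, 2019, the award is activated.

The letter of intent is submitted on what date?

The award is activated: Jul 23, 2019.
The funding decision is posted: Jul 23, 2019 − 5 weeks = Jun 18, 2019.
The summary statement is released: Jun 18, 2019 − 2 weeks = Jun 4, 2019.
The study section meets: Jun 4, 2019 − 3 weeks = May 14, 2019.
Administrative review is complete: May 14, 2019 − 2 weeks = Apr 30, 2019.
The full proposal is submitted: Apr 30, 2019 − 9 weeks = Feb 26, 2019.
The letter of intent is submitted: Feb 26, 2019 − 1 week = Feb 19, 2019.

Tuesday, February 19, 2019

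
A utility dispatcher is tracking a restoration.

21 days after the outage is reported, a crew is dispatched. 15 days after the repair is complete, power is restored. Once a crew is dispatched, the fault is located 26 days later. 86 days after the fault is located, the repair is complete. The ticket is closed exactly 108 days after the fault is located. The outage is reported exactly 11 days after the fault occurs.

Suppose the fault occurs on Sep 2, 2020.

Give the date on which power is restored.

The fault occurs: Sep 2, 2020.
The outage is reported: Sep 2, 2020 + 11 days = Sep 13, 2020.
A crew is dispatched: Sep 13, 2020 + 21 days = Oct 4, 2020.
The fault is located: Oct 4, 2020 + 26 days = Oct 30, 2020.
The repair is complete: Oct 30, 2020 + 86 days = Jan 24, 2021.
Power is restored: Jan 24, 2021 + 15 days = Feb 8, 2021.

Feb 8, 2021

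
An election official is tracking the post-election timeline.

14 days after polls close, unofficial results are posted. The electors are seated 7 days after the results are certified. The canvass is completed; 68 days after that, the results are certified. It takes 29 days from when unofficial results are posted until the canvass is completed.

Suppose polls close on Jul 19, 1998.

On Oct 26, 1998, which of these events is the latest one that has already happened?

Polls close: Jul 19, 1998.
Unofficial results are posted: Jul 19, 1998 + 14 days = Aug 2, 1998.
The canvass is completed: Aug 2, 1998 + 29 days = Aug 31, 1998.
The results are certified: Aug 31, 1998 + 68 days = Nov 7, 1998.
The electors are seated: Nov 7, 1998 + 7 days = Nov 14, 1998.
Oct 26, 1998 falls between when the canvass is completed (Aug 31, 1998) and when the results are certified (Nov 7, 1998).

The canvass is completed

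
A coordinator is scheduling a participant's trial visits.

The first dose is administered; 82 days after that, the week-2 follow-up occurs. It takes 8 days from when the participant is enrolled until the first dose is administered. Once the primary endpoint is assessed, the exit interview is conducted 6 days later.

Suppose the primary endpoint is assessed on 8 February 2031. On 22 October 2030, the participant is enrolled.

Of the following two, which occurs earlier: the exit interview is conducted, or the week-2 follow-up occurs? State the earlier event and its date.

The primary endpoint is assessed: Feb 8, 2031.
The exit interview is conducted: Feb 8, 2031 + 6 days = Feb 14, 2031.
The participant is enrolled: Oct 22, 2030.
The first dose is administered: Oct 22, 2030 + 8 days = Oct 30, 2030.
The week-2 follow-up occurs: Oct 30, 2030 + 82 days = Jan 20, 2031.
Comparing: the exit interview is conducted on Feb 14, 2031 vs the week-2 follow-up occurs on Jan 20, 2031. Earlier: the week-2 follow-up occurs.

The week-2 follow-up occurs — 20 January 2031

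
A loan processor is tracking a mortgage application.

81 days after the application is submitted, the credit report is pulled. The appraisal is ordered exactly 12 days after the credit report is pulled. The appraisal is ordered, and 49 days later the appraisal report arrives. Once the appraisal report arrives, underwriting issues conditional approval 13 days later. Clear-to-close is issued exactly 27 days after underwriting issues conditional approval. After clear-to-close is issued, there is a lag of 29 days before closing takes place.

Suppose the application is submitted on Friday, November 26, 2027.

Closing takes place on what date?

The application is submitted: Nov 26, 2027.
The credit report is pulled: Nov 26, 2027 + 81 days = Feb 15, 2028.
The appraisal is ordered: Feb 15, 2028 + 12 days = Feb 27, 2028.
The appraisal report arrives: Feb 27, 2028 + 49 days = Apr 16, 2028.
Underwriting issues conditional approval: Apr 16, 2028 + 13 days = Apr 29, 2028.
Clear-to-close is issued: Apr 29, 2028 + 27 days = May 26, 2028.
Closing takes place: May 26, 2028 + 29 days = Jun 24, 2028.

Saturday, June 24, 2028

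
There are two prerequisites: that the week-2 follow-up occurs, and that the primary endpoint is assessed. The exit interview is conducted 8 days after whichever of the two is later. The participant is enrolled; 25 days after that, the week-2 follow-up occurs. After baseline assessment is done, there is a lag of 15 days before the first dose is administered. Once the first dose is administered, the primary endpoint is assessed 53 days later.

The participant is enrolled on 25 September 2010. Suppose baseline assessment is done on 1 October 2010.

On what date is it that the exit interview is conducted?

16 December 2010

The participant is enrolled: Sep 25, 2010.
The week-2 follow-up occurs: Sep 25, 2010 + 25 days = Oct 20, 2010.
Baseline assessment is done: Oct 1, 2010.
The first dose is administered: Oct 1, 2010 + 15 days = Oct 16, 2010.
The primary endpoint is assessed: Oct 16, 2010 + 53 days = Dec 8, 2010.
Both prerequisites met — the week-2 follow-up occurs (Oct 20, 2010), the primary endpoint is assessed (Dec 8, 2010); the later is Dec 8, 2010.
The exit interview is conducted: Dec 8, 2010 + 8 days = Dec 16, 2010.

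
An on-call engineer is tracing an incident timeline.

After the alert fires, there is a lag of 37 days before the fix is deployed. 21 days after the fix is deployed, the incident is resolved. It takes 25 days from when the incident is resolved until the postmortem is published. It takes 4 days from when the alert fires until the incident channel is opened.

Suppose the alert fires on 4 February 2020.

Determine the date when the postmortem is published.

27 April 2020

The alert fires: Feb 4, 2020.
The fix is deployed: Feb 4, 2020 + 37 days = Mar 12, 2020.
The incident is resolved: Mar 12, 2020 + 21 days = Apr 2, 2020.
The postmortem is published: Apr 2, 2020 + 25 days = Apr 27, 2020.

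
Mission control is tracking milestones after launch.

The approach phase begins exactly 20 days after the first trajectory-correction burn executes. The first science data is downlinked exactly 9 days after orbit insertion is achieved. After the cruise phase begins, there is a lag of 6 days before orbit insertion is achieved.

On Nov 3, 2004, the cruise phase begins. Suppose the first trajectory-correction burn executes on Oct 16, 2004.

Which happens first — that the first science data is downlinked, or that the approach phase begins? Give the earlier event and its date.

The cruise phase begins: Nov 3, 2004.
Orbit insertion is achieved: Nov 3, 2004 + 6 days = Nov 9, 2004.
The first science data is downlinked: Nov 9, 2004 + 9 days = Nov 18, 2004.
The first trajectory-correction burn executes: Oct 16, 2004.
The approach phase begins: Oct 16, 2004 + 20 days = Nov 5, 2004.
Comparing: the first science data is downlinked on Nov 18, 2004 vs the approach phase begins on Nov 5, 2004. Earlier: the approach phase begins.

The approach phase begins — Nov 5, 2004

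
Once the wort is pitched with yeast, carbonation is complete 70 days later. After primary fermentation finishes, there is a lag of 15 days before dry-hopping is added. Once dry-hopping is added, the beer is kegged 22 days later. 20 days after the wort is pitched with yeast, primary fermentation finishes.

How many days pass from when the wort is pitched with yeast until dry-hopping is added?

35 days

Causal path: the wort is pitched with yeast → primary fermentation finishes → dry-hopping is added.
Total delay along the path: 20 + 15 = 35 days.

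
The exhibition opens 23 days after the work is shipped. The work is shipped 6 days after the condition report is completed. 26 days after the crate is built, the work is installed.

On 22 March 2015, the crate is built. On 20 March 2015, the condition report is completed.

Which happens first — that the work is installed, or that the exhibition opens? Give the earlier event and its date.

The crate is built: Mar 22, 2015.
The work is installed: Mar 22, 2015 + 26 days = Apr 17, 2015.
The condition report is completed: Mar 20, 2015.
The work is shipped: Mar 20, 2015 + 6 days = Mar 26, 2015.
The exhibition opens: Mar 26, 2015 + 23 days = Apr 18, 2015.
Comparing: the work is installed on Apr 17, 2015 vs the exhibition opens on Apr 18, 2015. Earlier: the work is installed.

The work is installed — 17 April 2015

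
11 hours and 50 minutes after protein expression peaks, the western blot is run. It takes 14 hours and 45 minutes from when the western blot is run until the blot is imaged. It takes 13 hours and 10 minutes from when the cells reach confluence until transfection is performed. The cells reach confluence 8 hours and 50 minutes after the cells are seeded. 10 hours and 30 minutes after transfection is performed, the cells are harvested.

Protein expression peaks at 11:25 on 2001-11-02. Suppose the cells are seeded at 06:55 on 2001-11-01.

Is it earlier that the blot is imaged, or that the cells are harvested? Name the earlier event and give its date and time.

Protein expression peaks: 11:25 Nov 2, 2001.
The western blot is run: 11:25 Nov 2, 2001 + 11h50m = 23:15 Nov 2, 2001.
The blot is imaged: 23:15 Nov 2, 2001 + 14h45m = 14:00 Nov 3, 2001.
The cells are seeded: 06:55 Nov 1, 2001.
The cells reach confluence: 06:55 Nov 1, 2001 + 8h50m = 15:45 Nov 1, 2001.
Transfection is performed: 15:45 Nov 1, 2001 + 13h10m = 04:55 Nov 2, 2001.
The cells are harvested: 04:55 Nov 2, 2001 + 10h30m = 15:25 Nov 2, 2001.
Comparing: the blot is imaged at 14:00 Nov 3, 2001 vs the cells are harvested at 15:25 Nov 2, 2001. Earlier: the cells are harvested.

The cells are harvested — 15:25 on 2001-11-02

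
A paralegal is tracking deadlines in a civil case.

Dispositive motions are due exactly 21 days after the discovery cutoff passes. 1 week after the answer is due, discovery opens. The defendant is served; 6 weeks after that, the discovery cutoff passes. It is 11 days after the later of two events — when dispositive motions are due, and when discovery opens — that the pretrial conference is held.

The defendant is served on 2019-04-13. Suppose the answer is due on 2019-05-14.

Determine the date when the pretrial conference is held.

The defendant is served: Apr 13, 2019.
The discovery cutoff passes: Apr 13, 2019 + 6 weeks = May 25, 2019.
Dispositive motions are due: May 25, 2019 + 21 days = Jun 15, 2019.
The answer is due: May 14, 2019.
Discovery opens: May 14, 2019 + 1 week = May 21, 2019.
Both prerequisites met — dispositive motions are due (Jun 15, 2019), discovery opens (May 21, 2019); the later is Jun 15, 2019.
The pretrial conference is held: Jun 15, 2019 + 11 days = Jun 26, 2019.

2019-06-26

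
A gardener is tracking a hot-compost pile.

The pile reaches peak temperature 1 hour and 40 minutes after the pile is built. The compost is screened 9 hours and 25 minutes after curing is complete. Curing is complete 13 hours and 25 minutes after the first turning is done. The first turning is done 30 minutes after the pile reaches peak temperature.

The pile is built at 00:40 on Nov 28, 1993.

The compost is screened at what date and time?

The pile is built: 00:40 Nov 28, 1993.
The pile reaches peak temperature: 00:40 Nov 28, 1993 + 1h40m = 02:20 Nov 28, 1993.
The first turning is done: 02:20 Nov 28, 1993 + 30m = 02:50 Nov 28, 1993.
Curing is complete: 02:50 Nov 28, 1993 + 13h25m = 16:15 Nov 28, 1993.
The compost is screened: 16:15 Nov 28, 1993 + 9h25m = 01:40 Nov 29, 1993.

01:40 on Nov 29, 1993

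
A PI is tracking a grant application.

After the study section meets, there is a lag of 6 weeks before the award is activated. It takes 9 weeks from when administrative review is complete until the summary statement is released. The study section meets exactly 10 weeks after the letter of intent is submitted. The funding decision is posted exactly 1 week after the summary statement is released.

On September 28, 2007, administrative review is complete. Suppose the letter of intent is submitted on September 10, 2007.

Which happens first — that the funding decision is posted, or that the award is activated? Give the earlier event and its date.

Administrative review is complete: Sep 28, 2007.
The summary statement is released: Sep 28, 2007 + 9 weeks = Nov 30, 2007.
The funding decision is posted: Nov 30, 2007 + 1 week = Dec 7, 2007.
The letter of intent is submitted: Sep 10, 2007.
The study section meets: Sep 10, 2007 + 10 weeks = Nov 19, 2007.
The award is activated: Nov 19, 2007 + 6 weeks = Dec 31, 2007.
Comparing: the funding decision is posted on Dec 7, 2007 vs the award is activated on Dec 31, 2007. Earlier: the funding decision is posted.

The funding decision is posted — December 7, 2007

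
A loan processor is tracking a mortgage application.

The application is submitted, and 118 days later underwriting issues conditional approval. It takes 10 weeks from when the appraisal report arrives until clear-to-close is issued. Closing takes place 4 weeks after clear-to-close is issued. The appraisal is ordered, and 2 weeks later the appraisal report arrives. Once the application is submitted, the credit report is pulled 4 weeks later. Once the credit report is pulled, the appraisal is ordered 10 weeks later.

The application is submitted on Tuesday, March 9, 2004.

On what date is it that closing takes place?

The application is submitted: Mar 9, 2004.
The credit report is pulled: Mar 9, 2004 + 4 weeks = Apr 6, 2004.
The appraisal is ordered: Apr 6, 2004 + 10 weeks = Jun 15, 2004.
The appraisal report arrives: Jun 15, 2004 + 2 weeks = Jun 29, 2004.
Clear-to-close is issued: Jun 29, 2004 + 10 weeks = Sep 7, 2004.
Closing takes place: Sep 7, 2004 + 4 weeks = Oct 5, 2004.

Tuesday, October 5, 2004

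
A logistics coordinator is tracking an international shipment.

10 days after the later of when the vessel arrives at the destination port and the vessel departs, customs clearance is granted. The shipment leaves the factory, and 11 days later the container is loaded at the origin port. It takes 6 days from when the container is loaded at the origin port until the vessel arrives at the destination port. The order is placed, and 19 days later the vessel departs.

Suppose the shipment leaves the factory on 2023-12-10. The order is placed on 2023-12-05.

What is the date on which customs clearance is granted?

2024-01-06

The shipment leaves the factory: Dec 10, 2023.
The container is loaded at the origin port: Dec 10, 2023 + 11 days = Dec 21, 2023.
The vessel arrives at the destination port: Dec 21, 2023 + 6 days = Dec 27, 2023.
The order is placed: Dec 5, 2023.
The vessel departs: Dec 5, 2023 + 19 days = Dec 24, 2023.
Both prerequisites met — the vessel arrives at the destination port (Dec 27, 2023), the vessel departs (Dec 24, 2023); the later is Dec 27, 2023.
Customs clearance is granted: Dec 27, 2023 + 10 days = Jan 6, 2024.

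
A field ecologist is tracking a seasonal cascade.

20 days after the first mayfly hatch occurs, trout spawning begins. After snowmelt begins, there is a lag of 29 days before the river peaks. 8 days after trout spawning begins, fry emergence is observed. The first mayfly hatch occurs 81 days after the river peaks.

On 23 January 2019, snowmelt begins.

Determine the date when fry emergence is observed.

Snowmelt begins: Jan 23, 2019.
The river peaks: Jan 23, 2019 + 29 days = Feb 21, 2019.
The first mayfly hatch occurs: Feb 21, 2019 + 81 days = May 13, 2019.
Trout spawning begins: May 13, 2019 + 20 days = Jun 2, 2019.
Fry emergence is observed: Jun 2, 2019 + 8 days = Jun 10, 2019.

10 June 2019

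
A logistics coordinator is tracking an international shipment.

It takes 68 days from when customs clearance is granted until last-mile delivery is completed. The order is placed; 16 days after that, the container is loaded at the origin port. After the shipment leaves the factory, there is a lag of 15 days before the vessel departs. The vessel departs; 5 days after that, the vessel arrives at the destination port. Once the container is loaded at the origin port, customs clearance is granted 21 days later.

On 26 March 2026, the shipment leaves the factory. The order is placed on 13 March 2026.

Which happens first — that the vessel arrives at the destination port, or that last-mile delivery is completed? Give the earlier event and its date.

The shipment leaves the factory: Mar 26, 2026.
The vessel departs: Mar 26, 2026 + 15 days = Apr 10, 2026.
The vessel arrives at the destination port: Apr 10, 2026 + 5 days = Apr 15, 2026.
The order is placed: Mar 13, 2026.
The container is loaded at the origin port: Mar 13, 2026 + 16 days = Mar 29, 2026.
Customs clearance is granted: Mar 29, 2026 + 21 days = Apr 19, 2026.
Last-mile delivery is completed: Apr 19, 2026 + 68 days = Jun 26, 2026.
Comparing: the vessel arrives at the destination port on Apr 15, 2026 vs last-mile delivery is completed on Jun 26, 2026. Earlier: the vessel arrives at the destination port.

The vessel arrives at the destination port — 15 April 2026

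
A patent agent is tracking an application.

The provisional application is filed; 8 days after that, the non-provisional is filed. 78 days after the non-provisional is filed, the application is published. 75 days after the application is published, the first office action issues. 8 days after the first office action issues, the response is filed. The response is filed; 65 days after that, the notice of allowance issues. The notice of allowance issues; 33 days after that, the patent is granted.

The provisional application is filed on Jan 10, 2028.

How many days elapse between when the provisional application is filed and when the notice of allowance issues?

Causal path: the provisional application is filed → the non-provisional is filed → the application is published → the first office action issues → the response is filed → the notice of allowance issues.
Total delay along the path: 8 + 78 + 75 + 8 + 65 = 234 days.

234 days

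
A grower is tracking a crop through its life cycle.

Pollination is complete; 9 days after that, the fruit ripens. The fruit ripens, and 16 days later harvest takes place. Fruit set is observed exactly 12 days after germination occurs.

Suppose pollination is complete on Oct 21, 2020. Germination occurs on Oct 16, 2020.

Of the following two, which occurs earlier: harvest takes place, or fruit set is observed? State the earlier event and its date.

Fruit set is observed — Oct 28, 2020

Pollination is complete: Oct 21, 2020.
The fruit ripens: Oct 21, 2020 + 9 days = Oct 30, 2020.
Harvest takes place: Oct 30, 2020 + 16 days = Nov 15, 2020.
Germination occurs: Oct 16, 2020.
Fruit set is observed: Oct 16, 2020 + 12 days = Oct 28, 2020.
Comparing: harvest takes place on Nov 15, 2020 vs fruit set is observed on Oct 28, 2020. Earlier: fruit set is observed.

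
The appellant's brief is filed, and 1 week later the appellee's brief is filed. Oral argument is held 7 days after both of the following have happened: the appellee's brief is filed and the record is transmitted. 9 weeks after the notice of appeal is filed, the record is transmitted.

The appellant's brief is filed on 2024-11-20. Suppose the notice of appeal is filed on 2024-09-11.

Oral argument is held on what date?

2024-12-04

The appellant's brief is filed: Nov 20, 2024.
The appellee's brief is filed: Nov 20, 2024 + 1 week = Nov 27, 2024.
The notice of appeal is filed: Sep 11, 2024.
The record is transmitted: Sep 11, 2024 + 9 weeks = Nov 13, 2024.
Both prerequisites met — the appellee's brief is filed (Nov 27, 2024), the record is transmitted (Nov 13, 2024); the later is Nov 27, 2024.
Oral argument is held: Nov 27, 2024 + 7 days = Dec 4, 2024.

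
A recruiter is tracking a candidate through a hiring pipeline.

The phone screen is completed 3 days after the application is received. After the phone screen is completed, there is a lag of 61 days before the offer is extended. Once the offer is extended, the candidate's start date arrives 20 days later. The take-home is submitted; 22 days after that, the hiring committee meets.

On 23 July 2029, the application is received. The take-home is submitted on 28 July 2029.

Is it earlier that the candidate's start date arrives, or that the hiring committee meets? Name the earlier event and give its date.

The application is received: Jul 23, 2029.
The phone screen is completed: Jul 23, 2029 + 3 days = Jul 26, 2029.
The offer is extended: Jul 26, 2029 + 61 days = Sep 25, 2029.
The candidate's start date arrives: Sep 25, 2029 + 20 days = Oct 15, 2029.
The take-home is submitted: Jul 28, 2029.
The hiring committee meets: Jul 28, 2029 + 22 days = Aug 19, 2029.
Comparing: the candidate's start date arrives on Oct 15, 2029 vs the hiring committee meets on Aug 19, 2029. Earlier: the hiring committee meets.

The hiring committee meets — 19 August 2029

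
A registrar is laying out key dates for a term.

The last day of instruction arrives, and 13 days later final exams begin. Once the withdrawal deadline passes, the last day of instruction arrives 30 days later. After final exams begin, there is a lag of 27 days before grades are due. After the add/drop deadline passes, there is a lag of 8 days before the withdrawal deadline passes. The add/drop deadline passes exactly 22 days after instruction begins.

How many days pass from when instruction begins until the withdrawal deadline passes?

30 days

Causal path: instruction begins → the add/drop deadline passes → the withdrawal deadline passes.
Total delay along the path: 22 + 8 = 30 days.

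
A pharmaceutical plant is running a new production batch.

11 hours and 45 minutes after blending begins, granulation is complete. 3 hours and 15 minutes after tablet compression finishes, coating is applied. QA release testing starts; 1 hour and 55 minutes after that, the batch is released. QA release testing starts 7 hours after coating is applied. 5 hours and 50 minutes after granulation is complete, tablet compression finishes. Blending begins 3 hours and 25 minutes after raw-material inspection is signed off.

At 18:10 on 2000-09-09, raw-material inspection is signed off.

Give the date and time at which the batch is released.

Raw-material inspection is signed off: 18:10 Sep 9, 2000.
Blending begins: 18:10 Sep 9, 2000 + 3h25m = 21:35 Sep 9, 2000.
Granulation is complete: 21:35 Sep 9, 2000 + 11h45m = 09:20 Sep 10, 2000.
Tablet compression finishes: 09:20 Sep 10, 2000 + 5h50m = 15:10 Sep 10, 2000.
Coating is applied: 15:10 Sep 10, 2000 + 3h15m = 18:25 Sep 10, 2000.
QA release testing starts: 18:25 Sep 10, 2000 + 7h = 01:25 Sep 11, 2000.
The batch is released: 01:25 Sep 11, 2000 + 1h55m = 03:20 Sep 11, 2000.

03:20 on 2000-09-11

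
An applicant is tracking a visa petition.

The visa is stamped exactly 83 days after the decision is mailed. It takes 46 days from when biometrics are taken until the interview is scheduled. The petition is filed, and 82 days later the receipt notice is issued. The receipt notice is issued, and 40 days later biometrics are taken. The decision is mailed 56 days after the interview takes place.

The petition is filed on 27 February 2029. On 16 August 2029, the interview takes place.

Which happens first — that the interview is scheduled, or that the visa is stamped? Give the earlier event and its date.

The interview is scheduled — 14 August 2029

The petition is filed: Feb 27, 2029.
The receipt notice is issued: Feb 27, 2029 + 82 days = May 20, 2029.
Biometrics are taken: May 20, 2029 + 40 days = Jun 29, 2029.
The interview is scheduled: Jun 29, 2029 + 46 days = Aug 14, 2029.
The interview takes place: Aug 16, 2029.
The decision is mailed: Aug 16, 2029 + 56 days = Oct 11, 2029.
The visa is stamped: Oct 11, 2029 + 83 days = Jan 2, 2030.
Comparing: the interview is scheduled on Aug 14, 2029 vs the visa is stamped on Jan 2, 2030. Earlier: the interview is scheduled.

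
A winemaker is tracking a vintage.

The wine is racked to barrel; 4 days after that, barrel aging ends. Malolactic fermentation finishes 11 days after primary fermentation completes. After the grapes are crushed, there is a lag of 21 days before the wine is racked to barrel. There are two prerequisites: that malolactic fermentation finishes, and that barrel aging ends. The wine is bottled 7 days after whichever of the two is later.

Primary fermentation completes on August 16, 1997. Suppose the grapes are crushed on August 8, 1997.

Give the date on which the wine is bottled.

Primary fermentation completes: Aug 16, 1997.
Malolactic fermentation finishes: Aug 16, 1997 + 11 days = Aug 27, 1997.
The grapes are crushed: Aug 8, 1997.
The wine is racked to barrel: Aug 8, 1997 + 21 days = Aug 29, 1997.
Barrel aging ends: Aug 29, 1997 + 4 days = Sep 2, 1997.
Both prerequisites met — malolactic fermentation finishes (Aug 27, 1997), barrel aging ends (Sep 2, 1997); the later is Sep 2, 1997.
The wine is bottled: Sep 2, 1997 + 7 days = Sep 9, 1997.

September 9, 1997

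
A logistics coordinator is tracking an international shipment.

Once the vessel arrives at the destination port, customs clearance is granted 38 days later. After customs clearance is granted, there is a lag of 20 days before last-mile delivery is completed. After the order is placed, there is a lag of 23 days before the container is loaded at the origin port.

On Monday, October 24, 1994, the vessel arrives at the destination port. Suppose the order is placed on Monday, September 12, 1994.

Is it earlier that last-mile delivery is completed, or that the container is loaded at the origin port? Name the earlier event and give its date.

The container is loaded at the origin port — Wednesday, October 5, 1994

The vessel arrives at the destination port: Oct 24, 1994.
Customs clearance is granted: Oct 24, 1994 + 38 days = Dec 1, 1994.
Last-mile delivery is completed: Dec 1, 1994 + 20 days = Dec 21, 1994.
The order is placed: Sep 12, 1994.
The container is loaded at the origin port: Sep 12, 1994 + 23 days = Oct 5, 1994.
Comparing: last-mile delivery is completed on Dec 21, 1994 vs the container is loaded at the origin port on Oct 5, 1994. Earlier: the container is loaded at the origin port.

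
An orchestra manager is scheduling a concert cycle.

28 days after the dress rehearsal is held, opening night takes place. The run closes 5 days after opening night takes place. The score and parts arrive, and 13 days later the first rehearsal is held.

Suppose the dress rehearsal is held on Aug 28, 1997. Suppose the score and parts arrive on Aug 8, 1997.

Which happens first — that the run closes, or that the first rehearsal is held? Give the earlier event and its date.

The dress rehearsal is held: Aug 28, 1997.
Opening night takes place: Aug 28, 1997 + 28 days = Sep 25, 1997.
The run closes: Sep 25, 1997 + 5 days = Sep 30, 1997.
The score and parts arrive: Aug 8, 1997.
The first rehearsal is held: Aug 8, 1997 + 13 days = Aug 21, 1997.
Comparing: the run closes on Sep 30, 1997 vs the first rehearsal is held on Aug 21, 1997. Earlier: the first rehearsal is held.

The first rehearsal is held — Aug 21, 1997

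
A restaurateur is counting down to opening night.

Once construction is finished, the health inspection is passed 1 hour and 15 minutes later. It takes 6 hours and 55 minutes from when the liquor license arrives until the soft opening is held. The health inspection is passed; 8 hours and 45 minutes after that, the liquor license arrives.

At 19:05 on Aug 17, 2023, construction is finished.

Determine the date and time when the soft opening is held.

Construction is finished: 19:05 Aug 17, 2023.
The health inspection is passed: 19:05 Aug 17, 2023 + 1h15m = 20:20 Aug 17, 2023.
The liquor license arrives: 20:20 Aug 17, 2023 + 8h45m = 05:05 Aug 18, 2023.
The soft opening is held: 05:05 Aug 18, 2023 + 6h55m = 12:00 Aug 18, 2023.

12:00 on Aug 18, 2023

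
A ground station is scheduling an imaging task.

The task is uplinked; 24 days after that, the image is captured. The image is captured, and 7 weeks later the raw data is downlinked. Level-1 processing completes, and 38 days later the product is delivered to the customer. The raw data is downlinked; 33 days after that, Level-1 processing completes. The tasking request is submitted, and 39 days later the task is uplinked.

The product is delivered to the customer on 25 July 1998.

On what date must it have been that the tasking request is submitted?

23 January 1998

The product is delivered to the customer: Jul 25, 1998.
Level-1 processing completes: Jul 25, 1998 − 38 days = Jun 17, 1998.
The raw data is downlinked: Jun 17, 1998 − 33 days = May 15, 1998.
The image is captured: May 15, 1998 − 7 weeks = Mar 27, 1998.
The task is uplinked: Mar 27, 1998 − 24 days = Mar 3, 1998.
The tasking request is submitted: Mar 3, 1998 − 39 days = Jan 23, 1998.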